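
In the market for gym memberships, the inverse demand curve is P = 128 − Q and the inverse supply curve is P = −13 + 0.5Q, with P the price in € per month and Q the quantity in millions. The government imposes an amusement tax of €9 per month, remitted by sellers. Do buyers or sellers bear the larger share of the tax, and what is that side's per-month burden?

Buyers bear the larger share: €6 per month.

Rewrite in direct form: Qd = 128 − P and Qs = 2P + 26.
Before the tax: set 128 − P = 2P + 26 → P* = €34, Q* = 94.
With the tax collected from sellers, supply shifts: Qs = 2(P − 9) + 26.
Solving gives Q = 88 with buyers paying €40 and sellers receiving €31 (the €9 wedge).
Per-month burden: buyers €6, sellers €3.
Buyers take the larger share because demand is less price-elastic here (demand slope 1 vs supply slope 2).
The less price-elastic side of the market bears the larger share of a per-unit tax.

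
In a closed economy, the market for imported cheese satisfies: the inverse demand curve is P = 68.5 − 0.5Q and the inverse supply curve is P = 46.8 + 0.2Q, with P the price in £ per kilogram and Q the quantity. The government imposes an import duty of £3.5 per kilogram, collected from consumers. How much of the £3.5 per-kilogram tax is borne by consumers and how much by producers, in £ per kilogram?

Consumers bear £2.5 per kilogram; producers bear £1 per kilogram.

Inverting to Q(P) form: Qd = 137 − 2P; Qs = 5P − 234.
Before the tax: set 137 − 2P = 5P − 234 → P* = £53, Q* = 31.
With the tax collected from consumers, demand (in seller-price terms) shifts: Qd = 137 − 2(P + 3.5).
Solving gives Q = 26 with consumers paying £55.5 and producers receiving £52 (the £3.5 wedge).
Burden on consumers: £2.5; on producers: £1. (They sum to £3.5.)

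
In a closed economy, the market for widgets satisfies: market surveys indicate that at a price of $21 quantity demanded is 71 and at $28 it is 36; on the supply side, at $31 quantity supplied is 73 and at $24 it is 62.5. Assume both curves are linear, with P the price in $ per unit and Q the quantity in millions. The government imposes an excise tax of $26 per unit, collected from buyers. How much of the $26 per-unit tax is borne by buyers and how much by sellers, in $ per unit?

Buyers bear $6 per unit; sellers bear $20 per unit.

Demand slope: (36 − 71)/(28 − 21) = -5, so Qd = 176 − 5P.
Supply slope: (62.5 − 73)/(24 − 31) = 1.5, so Qs = 1.5P + 26.5.
Without the tax, 176 − 5P = 1.5P + 26.5 gives 6.5P = 149.5, so P* = $23 and Q* = 61.
With the tax collected from buyers, demand (in seller-price terms) shifts: Qd = 176 − 5(P + 26).
New equilibrium: buyers pay $29, sellers receive $3, Q = 31. (Wedge: Pb − Ps = 26.)
Burden on buyers: $6; on sellers: $20. (They sum to $26.)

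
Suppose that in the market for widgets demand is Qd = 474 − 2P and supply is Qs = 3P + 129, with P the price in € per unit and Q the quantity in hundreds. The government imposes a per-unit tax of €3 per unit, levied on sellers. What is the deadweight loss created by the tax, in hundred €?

Without the tax, 474 − 2P = 3P + 129 gives 5P = 345, so P* = €69 and Q* = 336.
With the tax collected from sellers, supply shifts: Qs = 3(P − 3) + 129.
Solving gives Q = 332.4 with buyers paying €70.8 and sellers receiving €67.8 (the €3 wedge).
Quantity falls by |ΔQ| = |336 − 332.4| = 3.6.
DWL = ½ · t · |ΔQ| = ½ · 3 · 3.6 = €5.4.

Deadweight loss = €5.4 hundred.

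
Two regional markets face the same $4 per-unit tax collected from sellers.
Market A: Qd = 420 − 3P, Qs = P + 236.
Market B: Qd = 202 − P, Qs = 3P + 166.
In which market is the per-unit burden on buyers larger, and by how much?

Market A: pre-tax P* = $46, Q* = 282; post-tax Q = 279; per-unit burden on buyers = $1.
Market B: pre-tax P* = $9, Q* = 193; post-tax Q = 190; per-unit burden on buyers = $3.
Difference: $1 vs $3 → market B is larger by $2.

Market B, by $2.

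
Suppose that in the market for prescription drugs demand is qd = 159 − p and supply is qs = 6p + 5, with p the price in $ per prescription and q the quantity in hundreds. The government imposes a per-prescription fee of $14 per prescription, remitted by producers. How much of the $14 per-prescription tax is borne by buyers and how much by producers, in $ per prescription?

Before the tax: set 159 − p = 6p + 5 → p* = $22, q* = 137.
With the tax collected from producers, supply shifts: qs = 6(p − 14) + 5.
New equilibrium: buyers pay $34, producers receive $20, q = 125. (Wedge: pb − ps = 14.)
Burden on buyers: $12; on producers: $2. (They sum to $14.)

Buyers bear $12 per prescription; producers bear $2 per prescription.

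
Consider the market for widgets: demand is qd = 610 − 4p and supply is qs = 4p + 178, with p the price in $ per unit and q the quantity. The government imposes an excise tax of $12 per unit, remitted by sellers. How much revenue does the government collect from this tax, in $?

Without the tax, 610 − 4p = 4p + 178 gives 8p = 432, so p* = $54 and q* = 394.
With the tax collected from sellers, supply shifts: qs = 4(p − 12) + 178.
New equilibrium: buyers pay $60, sellers receive $48, q = 370. (Wedge: pb − ps = 12.)
Revenue = t · Q = 12 · 370 = $4440.

Tax revenue = $4440.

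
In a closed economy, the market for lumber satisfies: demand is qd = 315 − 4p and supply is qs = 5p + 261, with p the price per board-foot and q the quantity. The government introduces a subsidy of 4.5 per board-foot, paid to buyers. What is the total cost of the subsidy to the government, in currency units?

Government outlay = 1354.5.

Before the subsidy: set 315 − 4p = 5p + 261 → p* = 6, q* = 291.
With a per-unit subsidy paid to buyers, each effectively pays p − 4.5, so demand becomes qd = 315 − 4(p − 4.5).
New equilibrium: buyers pay 3.5, producers receive 8, q = 301. (Wedge: pb − ps = −4.5.)
Outlay = t · Q = 4.5 · 301 = 1354.5.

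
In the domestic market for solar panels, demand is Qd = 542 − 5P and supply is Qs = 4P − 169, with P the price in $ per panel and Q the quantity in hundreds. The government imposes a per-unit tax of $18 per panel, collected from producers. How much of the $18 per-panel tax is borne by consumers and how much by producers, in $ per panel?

Consumers bear $8 per panel; producers bear $10 per panel.

Without the tax, 542 − 5P = 4P − 169 gives 9P = 711, so P* = $79 and Q* = 147.
With the tax collected from producers, supply shifts: Qs = 4(P − 18) − 169.
Solving gives Q = 107 with consumers paying $87 and producers receiving $69 (the $18 wedge).
Burden on consumers: $8; on producers: $10. (They sum to $18.)
The less price-elastic side of the market bears the larger share of a per-unit tax.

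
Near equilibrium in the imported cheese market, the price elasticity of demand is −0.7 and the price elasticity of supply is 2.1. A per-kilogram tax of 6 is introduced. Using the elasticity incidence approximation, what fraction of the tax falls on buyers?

Buyers' share ≈ 0.75.

Incidence ratio: buyers' share ≈ εs / (εs + |εd|) = 2.1 / (2.1 + 0.7) = 0.75.
Supply is the more elastic side, so buyers bear the larger share.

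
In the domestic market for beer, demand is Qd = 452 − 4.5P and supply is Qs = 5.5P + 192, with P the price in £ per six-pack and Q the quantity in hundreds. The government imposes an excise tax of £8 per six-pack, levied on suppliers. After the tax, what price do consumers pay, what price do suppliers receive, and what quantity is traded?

Before the tax: set 452 − 4.5P = 5.5P + 192 → P* = £26, Q* = 335.
With the tax collected from suppliers, supply shifts: Qs = 5.5(P − 8) + 192.
New equilibrium: consumers pay £30.4, suppliers receive £22.4, Q = 315.2. (Wedge: Pb − Ps = 8.)
The less price-elastic side of the market bears the larger share of a per-unit tax.

Consumers pay £30.4; suppliers receive £22.4; quantity = 315.2.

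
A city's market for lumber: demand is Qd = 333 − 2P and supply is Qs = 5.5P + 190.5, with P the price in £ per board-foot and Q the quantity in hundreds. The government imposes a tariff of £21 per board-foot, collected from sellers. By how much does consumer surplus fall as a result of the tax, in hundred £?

Without the tax, 333 − 2P = 5.5P + 190.5 gives 7.5P = 142.5, so P* = £19 and Q* = 295.
With the tax collected from sellers, supply shifts: Qs = 5.5(P − 21) + 190.5.
Solving gives Q = 264.2 with buyers paying £34.4 and sellers receiving £13.4 (the £21 wedge).
ΔCS is the trapezoid between Q = 264.2 and Q = 295 of height £15.4: ½ · (295 + 264.2) · 15.4 = £4305.84.

Consumer surplus falls by £4305.84 hundred.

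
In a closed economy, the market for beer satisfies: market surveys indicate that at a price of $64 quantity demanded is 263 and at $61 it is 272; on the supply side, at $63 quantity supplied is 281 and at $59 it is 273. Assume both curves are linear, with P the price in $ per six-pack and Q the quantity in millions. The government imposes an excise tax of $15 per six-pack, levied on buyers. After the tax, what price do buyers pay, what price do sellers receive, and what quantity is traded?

Buyers pay $66; sellers receive $51; quantity = 257.

Demand slope: (272 − 263)/(61 − 64) = -3, so Qd = 455 − 3P.
Supply slope: (273 − 281)/(59 − 63) = 2, so Qs = 2P + 155.
Before the tax: set 455 − 3P = 2P + 155 → P* = $60, Q* = 275.
With the tax collected from buyers, demand (in seller-price terms) shifts: Qd = 455 − 3(P + 15).
Solving gives Q = 257 with buyers paying $66 and sellers receiving $51 (the $15 wedge).
The less price-elastic side of the market bears the larger share of a per-unit tax.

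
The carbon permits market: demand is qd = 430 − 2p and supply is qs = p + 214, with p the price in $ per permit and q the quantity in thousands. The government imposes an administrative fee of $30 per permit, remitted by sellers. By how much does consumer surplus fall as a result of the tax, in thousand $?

Consumer surplus falls by $2760 thousand.

Before the tax: set 430 − 2p = p + 214 → p* = $72, q* = 286.
With the tax collected from sellers, supply shifts: qs = (p − 30) + 214.
New equilibrium: consumers pay $82, sellers receive $52, q = 266. (Wedge: pb − ps = 30.)
ΔCS is the trapezoid between Q = 266 and Q = 286 of height $10: ½ · (286 + 266) · 10 = $2760.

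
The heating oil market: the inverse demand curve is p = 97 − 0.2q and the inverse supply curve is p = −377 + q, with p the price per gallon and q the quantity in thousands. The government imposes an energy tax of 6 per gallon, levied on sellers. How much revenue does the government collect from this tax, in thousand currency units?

Rewrite in direct form: qd = 485 − 5p and qs = p + 377.
Without the tax, 485 − 5p = p + 377 gives 6p = 108, so p* = 18 and q* = 395.
With the tax collected from sellers, supply shifts: qs = (p − 6) + 377.
New equilibrium: buyers pay 19, sellers receive 13, q = 390. (Wedge: pb − ps = 6.)
Revenue = t · Q = 6 · 390 = 2340.

Tax revenue = 2340 thousand.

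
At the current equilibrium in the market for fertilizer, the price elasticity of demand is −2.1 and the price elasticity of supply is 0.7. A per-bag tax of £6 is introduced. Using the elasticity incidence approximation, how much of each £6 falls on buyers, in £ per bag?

Buyers bear ≈ £1.5 per bag.

Incidence ratio: buyers' share ≈ εs / (εs + |εd|) = 0.7 / (0.7 + 2.1) = 0.25.
So buyers bear ≈ 0.25 × £6 = £1.5; producers bear £4.5.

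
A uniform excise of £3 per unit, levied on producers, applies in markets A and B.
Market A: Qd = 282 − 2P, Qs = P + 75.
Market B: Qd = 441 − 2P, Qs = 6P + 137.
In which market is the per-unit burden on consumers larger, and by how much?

Market B, by £1.25.

Market A: pre-tax P* = £69, Q* = 144; post-tax Q = 142; per-unit burden on consumers = £1.
Market B: pre-tax P* = £38, Q* = 365; post-tax Q = 360.5; per-unit burden on consumers = £2.25.
Difference: £1 vs £2.25 → market B is larger by £1.25.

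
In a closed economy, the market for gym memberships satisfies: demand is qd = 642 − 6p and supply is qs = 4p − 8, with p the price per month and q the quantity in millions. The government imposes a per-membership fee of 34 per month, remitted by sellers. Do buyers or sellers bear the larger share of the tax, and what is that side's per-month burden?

Sellers bear the larger share: 20.4 per month.

Before the tax: set 642 − 6p = 4p − 8 → p* = 65, q* = 252.
With the tax collected from sellers, supply shifts: qs = 4(p − 34) − 8.
Solving gives q = 170.4 with buyers paying 78.6 and sellers receiving 44.6 (the 34 wedge).
Per-month burden: buyers 13.6, sellers 20.4.
Sellers take the larger share because supply is less price-elastic here (demand slope 6 vs supply slope 4).
The less price-elastic side of the market bears the larger share of a per-unit tax.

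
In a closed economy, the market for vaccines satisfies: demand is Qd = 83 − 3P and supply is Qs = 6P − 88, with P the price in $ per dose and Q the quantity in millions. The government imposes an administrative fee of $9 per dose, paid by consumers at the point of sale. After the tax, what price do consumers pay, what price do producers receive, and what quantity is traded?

Without the tax, 83 − 3P = 6P − 88 gives 9P = 171, so P* = $19 and Q* = 26.
With the tax collected from consumers, demand (in seller-price terms) shifts: Qd = 83 − 3(P + 9).
Solving gives Q = 8 with consumers paying $25 and producers receiving $16 (the $9 wedge).

Consumers pay $25; producers receive $16; quantity = 8.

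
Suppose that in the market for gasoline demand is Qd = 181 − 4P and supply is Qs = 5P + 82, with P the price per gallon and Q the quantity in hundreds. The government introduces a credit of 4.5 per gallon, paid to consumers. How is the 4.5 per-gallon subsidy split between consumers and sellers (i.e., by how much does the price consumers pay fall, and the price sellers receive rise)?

Consumers gain 2.5 per gallon; sellers gain 2 per gallon.

Before the subsidy: set 181 − 4P = 5P + 82 → P* = 11, Q* = 137.
With a per-unit subsidy paid to consumers, each effectively pays P − 4.5, so demand becomes Qd = 181 − 4(P − 4.5).
New equilibrium: consumers pay 8.5, sellers receive 13, Q = 147. (Wedge: Pb − Ps = −4.5.)
Gain to consumers: 2.5; to sellers: 2. (They sum to 4.5.)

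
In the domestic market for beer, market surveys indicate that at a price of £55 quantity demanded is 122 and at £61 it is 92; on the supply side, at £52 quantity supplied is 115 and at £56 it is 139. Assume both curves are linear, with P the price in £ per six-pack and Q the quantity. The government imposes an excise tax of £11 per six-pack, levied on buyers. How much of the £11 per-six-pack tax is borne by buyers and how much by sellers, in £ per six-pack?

Demand slope: (92 − 122)/(61 − 55) = -5, so Qd = 397 − 5P.
Supply slope: (139 − 115)/(56 − 52) = 6, so Qs = 6P − 197.
Without the tax, 397 − 5P = 6P − 197 gives 11P = 594, so P* = £54 and Q* = 127.
With the tax collected from buyers, demand (in seller-price terms) shifts: Qd = 397 − 5(P + 11).
Solving gives Q = 97 with buyers paying £60 and sellers receiving £49 (the £11 wedge).
Burden on buyers: £6; on sellers: £5. (They sum to £11.)
The less price-elastic side of the market bears the larger share of a per-unit tax.

Buyers bear £6 per six-pack; sellers bear £5 per six-pack.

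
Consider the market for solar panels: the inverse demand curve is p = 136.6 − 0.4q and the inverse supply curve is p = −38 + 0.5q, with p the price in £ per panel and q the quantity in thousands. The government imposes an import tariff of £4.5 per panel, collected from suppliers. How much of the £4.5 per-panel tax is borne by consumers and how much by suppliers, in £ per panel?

Consumers bear £2 per panel; suppliers bear £2.5 per panel.

Rewrite in direct form: qd = 341.5 − 2.5p and qs = 2p + 76.
Without the tax, 341.5 − 2.5p = 2p + 76 gives 4.5p = 265.5, so p* = £59 and q* = 194.
With the tax collected from suppliers, supply shifts: qs = 2(p − 4.5) + 76.
New equilibrium: consumers pay £61, suppliers receive £56.5, q = 189. (Wedge: pb − ps = 4.5.)
Burden on consumers: £2; on suppliers: £2.5. (They sum to £4.5.)
The less price-elastic side of the market bears the larger share of a per-unit tax.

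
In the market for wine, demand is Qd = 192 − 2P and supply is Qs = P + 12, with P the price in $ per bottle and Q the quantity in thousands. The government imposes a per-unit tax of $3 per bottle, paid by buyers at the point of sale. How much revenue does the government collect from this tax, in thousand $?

Before the tax: set 192 − 2P = P + 12 → P* = $60, Q* = 72.
With the tax collected from buyers, demand (in seller-price terms) shifts: Qd = 192 − 2(P + 3).
Solving gives Q = 70 with buyers paying $61 and suppliers receiving $58 (the $3 wedge).
Revenue = t · Q = 3 · 70 = $210.

Tax revenue = $210 thousand.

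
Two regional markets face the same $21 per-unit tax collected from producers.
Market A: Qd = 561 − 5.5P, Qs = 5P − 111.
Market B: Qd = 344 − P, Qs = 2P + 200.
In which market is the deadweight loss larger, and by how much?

Market A, by $430.5.

Market A: pre-tax P* = $64, Q* = 209; post-tax Q = 154; deadweight loss = $577.5.
Market B: pre-tax P* = $48, Q* = 296; post-tax Q = 282; deadweight loss = $147.
Difference: $577.5 vs $147 → market A is larger by $430.5.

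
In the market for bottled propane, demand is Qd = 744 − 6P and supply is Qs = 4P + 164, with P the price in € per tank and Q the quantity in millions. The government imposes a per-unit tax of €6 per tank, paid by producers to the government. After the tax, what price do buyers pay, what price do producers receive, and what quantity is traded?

Without the tax, 744 − 6P = 4P + 164 gives 10P = 580, so P* = €58 and Q* = 396.
With the tax collected from producers, supply shifts: Qs = 4(P − 6) + 164.
Solving gives Q = 381.6 with buyers paying €60.4 and producers receiving €54.4 (the €6 wedge).
The less price-elastic side of the market bears the larger share of a per-unit tax.

Buyers pay €60.4; producers receive €54.4; quantity = 381.6.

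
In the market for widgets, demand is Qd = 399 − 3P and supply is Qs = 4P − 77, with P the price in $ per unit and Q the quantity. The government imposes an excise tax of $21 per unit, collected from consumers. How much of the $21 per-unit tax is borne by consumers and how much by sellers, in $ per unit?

Before the tax: set 399 − 3P = 4P − 77 → P* = $68, Q* = 195.
With the tax collected from consumers, demand (in seller-price terms) shifts: Qd = 399 − 3(P + 21).
New equilibrium: consumers pay $80, sellers receive $59, Q = 159. (Wedge: Pb − Ps = 21.)
Burden on consumers: $12; on sellers: $9. (They sum to $21.)

Consumers bear $12 per unit; sellers bear $9 per unit.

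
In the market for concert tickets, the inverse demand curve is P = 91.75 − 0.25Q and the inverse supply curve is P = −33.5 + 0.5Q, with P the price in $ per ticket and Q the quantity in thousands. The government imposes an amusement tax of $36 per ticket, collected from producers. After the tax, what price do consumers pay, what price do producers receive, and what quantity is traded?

Consumers pay $62; producers receive $26; quantity = 119.

Inverting to Q(P) form: Qd = 367 − 4P; Qs = 2P + 67.
Without the tax, 367 − 4P = 2P + 67 gives 6P = 300, so P* = $50 and Q* = 167.
With the tax collected from producers, supply shifts: Qs = 2(P − 36) + 67.
New equilibrium: consumers pay $62, producers receive $26, Q = 119. (Wedge: Pb − Ps = 36.)
The less price-elastic side of the market bears the larger share of a per-unit tax.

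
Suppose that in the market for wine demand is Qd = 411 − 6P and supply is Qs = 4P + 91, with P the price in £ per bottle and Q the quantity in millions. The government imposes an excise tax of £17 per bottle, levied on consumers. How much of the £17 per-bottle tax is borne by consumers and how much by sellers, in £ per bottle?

Before the tax: set 411 − 6P = 4P + 91 → P* = £32, Q* = 219.
With the tax collected from consumers, demand (in seller-price terms) shifts: Qd = 411 − 6(P + 17).
New equilibrium: consumers pay £38.8, sellers receive £21.8, Q = 178.2. (Wedge: Pb − Ps = 17.)
Burden on consumers: £6.8; on sellers: £10.2. (They sum to £17.)
The less price-elastic side of the market bears the larger share of a per-unit tax.

Consumers bear £6.8 per bottle; sellers bear £10.2 per bottle.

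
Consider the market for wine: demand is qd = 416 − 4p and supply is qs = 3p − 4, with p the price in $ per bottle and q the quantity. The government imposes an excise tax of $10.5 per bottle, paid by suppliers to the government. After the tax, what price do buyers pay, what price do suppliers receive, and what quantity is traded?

Buyers pay $64.5; suppliers receive $54; quantity = 158.

Without the tax, 416 − 4p = 3p − 4 gives 7p = 420, so p* = $60 and q* = 176.
With the tax collected from suppliers, supply shifts: qs = 3(p − 10.5) − 4.
Solving gives q = 158 with buyers paying $64.5 and suppliers receiving $54 (the $10.5 wedge).
The less price-elastic side of the market bears the larger share of a per-unit tax.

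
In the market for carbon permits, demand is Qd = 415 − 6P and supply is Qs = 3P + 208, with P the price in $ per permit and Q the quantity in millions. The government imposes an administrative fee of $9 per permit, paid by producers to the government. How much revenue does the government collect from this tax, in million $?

Tax revenue = $2331 million.

Without the tax, 415 − 6P = 3P + 208 gives 9P = 207, so P* = $23 and Q* = 277.
With the tax collected from producers, supply shifts: Qs = 3(P − 9) + 208.
New equilibrium: consumers pay $26, producers receive $17, Q = 259. (Wedge: Pb − Ps = 9.)
Revenue = t · Q = 9 · 259 = $2331.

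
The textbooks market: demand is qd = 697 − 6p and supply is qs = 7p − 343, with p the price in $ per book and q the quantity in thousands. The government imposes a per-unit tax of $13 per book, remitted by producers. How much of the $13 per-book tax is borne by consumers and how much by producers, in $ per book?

Before the tax: set 697 − 6p = 7p − 343 → p* = $80, q* = 217.
With the tax collected from producers, supply shifts: qs = 7(p − 13) − 343.
Solving gives q = 175 with consumers paying $87 and producers receiving $74 (the $13 wedge).
Burden on consumers: $7; on producers: $6. (They sum to $13.)

Consumers bear $7 per book; producers bear $6 per book.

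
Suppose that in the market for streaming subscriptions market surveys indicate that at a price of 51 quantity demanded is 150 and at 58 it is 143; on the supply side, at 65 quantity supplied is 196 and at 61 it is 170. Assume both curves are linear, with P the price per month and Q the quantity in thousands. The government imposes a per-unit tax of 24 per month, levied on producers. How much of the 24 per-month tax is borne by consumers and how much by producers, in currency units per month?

Consumers bear 20.8 per month; producers bear 3.2 per month.

Demand slope: (143 − 150)/(58 − 51) = -1, so Qd = 201 − P.
Supply slope: (170 − 196)/(61 − 65) = 6.5, so Qs = 6.5P − 226.5.
Before the tax: set 201 − P = 6.5P − 226.5 → P* = 57, Q* = 144.
With the tax collected from producers, supply shifts: Qs = 6.5(P − 24) − 226.5.
New equilibrium: consumers pay 77.8, producers receive 53.8, Q = 123.2. (Wedge: Pb − Ps = 24.)
Burden on consumers: 20.8; on producers: 3.2. (They sum to 24.)
The less price-elastic side of the market bears the larger share of a per-unit tax.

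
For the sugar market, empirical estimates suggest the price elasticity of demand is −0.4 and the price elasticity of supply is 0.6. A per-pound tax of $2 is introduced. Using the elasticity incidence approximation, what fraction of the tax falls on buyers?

Buyers' share ≈ 0.6.

Incidence ratio: buyers' share ≈ εs / (εs + |εd|) = 0.6 / (0.6 + 0.4) = 0.6.
Supply is the more elastic side, so buyers bear the larger share.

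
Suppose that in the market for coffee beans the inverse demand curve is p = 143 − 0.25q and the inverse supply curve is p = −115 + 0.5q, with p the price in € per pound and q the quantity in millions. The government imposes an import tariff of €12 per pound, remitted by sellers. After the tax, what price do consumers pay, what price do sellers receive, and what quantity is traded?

Rewrite in direct form: qd = 572 − 4p and qs = 2p + 230.
Before the tax: set 572 − 4p = 2p + 230 → p* = €57, q* = 344.
With the tax collected from sellers, supply shifts: qs = 2(p − 12) + 230.
New equilibrium: consumers pay €61, sellers receive €49, q = 328. (Wedge: pb − ps = 12.)

Consumers pay €61; sellers receive €49; quantity = 328.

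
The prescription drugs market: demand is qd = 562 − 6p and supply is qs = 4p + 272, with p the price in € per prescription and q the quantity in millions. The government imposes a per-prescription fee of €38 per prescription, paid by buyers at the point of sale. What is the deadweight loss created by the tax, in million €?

Without the tax, 562 − 6p = 4p + 272 gives 10p = 290, so p* = €29 and q* = 388.
With the tax collected from buyers, demand (in seller-price terms) shifts: qd = 562 − 6(p + 38).
New equilibrium: buyers pay €44.2, suppliers receive €6.2, q = 296.8. (Wedge: pb − ps = 38.)
Quantity falls by |ΔQ| = |388 − 296.8| = 91.2.
DWL = ½ · t · |ΔQ| = ½ · 38 · 91.2 = €1732.8.

Deadweight loss = €1732.8 million.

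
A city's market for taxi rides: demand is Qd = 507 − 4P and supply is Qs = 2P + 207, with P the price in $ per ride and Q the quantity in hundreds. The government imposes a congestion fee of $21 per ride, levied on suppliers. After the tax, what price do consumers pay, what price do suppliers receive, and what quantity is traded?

Without the tax, 507 − 4P = 2P + 207 gives 6P = 300, so P* = $50 and Q* = 307.
With the tax collected from suppliers, supply shifts: Qs = 2(P − 21) + 207.
New equilibrium: consumers pay $57, suppliers receive $36, Q = 279. (Wedge: Pb − Ps = 21.)
The less price-elastic side of the market bears the larger share of a per-unit tax.

Consumers pay $57; suppliers receive $36; quantity = 279.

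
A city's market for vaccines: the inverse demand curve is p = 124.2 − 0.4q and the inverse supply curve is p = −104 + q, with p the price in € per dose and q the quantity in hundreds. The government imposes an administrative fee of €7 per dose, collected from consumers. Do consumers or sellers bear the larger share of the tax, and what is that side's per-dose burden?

Sellers bear the larger share: €5 per dose.

Rewrite in direct form: qd = 310.5 − 2.5p and qs = p + 104.
Without the tax, 310.5 − 2.5p = p + 104 gives 3.5p = 206.5, so p* = €59 and q* = 163.
With the tax collected from consumers, demand (in seller-price terms) shifts: qd = 310.5 − 2.5(p + 7).
Solving gives q = 158 with consumers paying €61 and sellers receiving €54 (the €7 wedge).
Per-dose burden: consumers €2, sellers €5.
Sellers take the larger share because supply is less price-elastic here (demand slope 2.5 vs supply slope 1).
The less price-elastic side of the market bears the larger share of a per-unit tax.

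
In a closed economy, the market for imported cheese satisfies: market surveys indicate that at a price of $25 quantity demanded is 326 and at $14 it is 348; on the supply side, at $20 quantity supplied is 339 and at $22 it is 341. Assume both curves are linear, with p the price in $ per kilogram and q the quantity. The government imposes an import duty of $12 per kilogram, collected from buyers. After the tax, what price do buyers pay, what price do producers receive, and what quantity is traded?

Buyers pay $23; producers receive $11; quantity = 330.

Demand slope: (348 − 326)/(14 − 25) = -2, so qd = 376 − 2p.
Supply slope: (341 − 339)/(22 − 20) = 1, so qs = p + 319.
Without the tax, 376 − 2p = p + 319 gives 3p = 57, so p* = $19 and q* = 338.
With the tax collected from buyers, demand (in seller-price terms) shifts: qd = 376 − 2(p + 12).
Solving gives q = 330 with buyers paying $23 and producers receiving $11 (the $12 wedge).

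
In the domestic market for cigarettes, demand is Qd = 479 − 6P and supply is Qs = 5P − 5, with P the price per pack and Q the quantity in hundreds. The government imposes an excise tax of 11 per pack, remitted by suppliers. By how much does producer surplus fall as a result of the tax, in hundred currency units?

Without the tax, 479 − 6P = 5P − 5 gives 11P = 484, so P* = 44 and Q* = 215.
With the tax collected from suppliers, supply shifts: Qs = 5(P − 11) − 5.
New equilibrium: consumers pay 49, suppliers receive 38, Q = 185. (Wedge: Pb − Ps = 11.)
ΔPS is the trapezoid between Q = 185 and Q = 215 of height 6: ½ · (215 + 185) · 6 = 1200.

Producer surplus falls by 1200 hundred.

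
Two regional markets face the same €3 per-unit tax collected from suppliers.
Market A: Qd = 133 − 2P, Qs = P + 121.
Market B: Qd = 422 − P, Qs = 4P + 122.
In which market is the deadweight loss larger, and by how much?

Market B, by €0.6.

Market A: pre-tax P* = €4, Q* = 125; post-tax Q = 123; deadweight loss = €3.
Market B: pre-tax P* = €60, Q* = 362; post-tax Q = 359.6; deadweight loss = €3.6.
Difference: €3 vs €3.6 → market B is larger by €0.6.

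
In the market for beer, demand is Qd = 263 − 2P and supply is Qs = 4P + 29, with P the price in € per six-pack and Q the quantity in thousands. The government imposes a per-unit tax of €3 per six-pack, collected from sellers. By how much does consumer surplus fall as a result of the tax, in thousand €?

Consumer surplus falls by €366 thousand.

Without the tax, 263 − 2P = 4P + 29 gives 6P = 234, so P* = €39 and Q* = 185.
With the tax collected from sellers, supply shifts: Qs = 4(P − 3) + 29.
Solving gives Q = 181 with buyers paying €41 and sellers receiving €38 (the €3 wedge).
ΔCS is the trapezoid between Q = 181 and Q = 185 of height €2: ½ · (185 + 181) · 2 = €366.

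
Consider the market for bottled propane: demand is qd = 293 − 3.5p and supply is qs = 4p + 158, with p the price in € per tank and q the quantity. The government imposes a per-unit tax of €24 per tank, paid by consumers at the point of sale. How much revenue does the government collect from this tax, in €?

Before the tax: set 293 − 3.5p = 4p + 158 → p* = €18, q* = 230.
With the tax collected from consumers, demand (in seller-price terms) shifts: qd = 293 − 3.5(p + 24).
Solving gives q = 185.2 with consumers paying €30.8 and producers receiving €6.8 (the €24 wedge).
Revenue = t · Q = 24 · 185.2 = €4444.8.

Tax revenue = €4444.8.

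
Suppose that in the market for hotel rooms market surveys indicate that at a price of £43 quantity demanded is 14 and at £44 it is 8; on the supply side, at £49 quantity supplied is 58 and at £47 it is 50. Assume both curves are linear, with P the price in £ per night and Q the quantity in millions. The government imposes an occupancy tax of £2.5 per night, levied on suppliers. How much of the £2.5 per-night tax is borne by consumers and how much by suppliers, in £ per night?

Demand slope: (8 − 14)/(44 − 43) = -6, so Qd = 272 − 6P.
Supply slope: (50 − 58)/(47 − 49) = 4, so Qs = 4P − 138.
Without the tax, 272 − 6P = 4P − 138 gives 10P = 410, so P* = £41 and Q* = 26.
With the tax collected from suppliers, supply shifts: Qs = 4(P − 2.5) − 138.
New equilibrium: consumers pay £42, suppliers receive £39.5, Q = 20. (Wedge: Pb − Ps = 2.5.)
Burden on consumers: £1; on suppliers: £1.5. (They sum to £2.5.)
The less price-elastic side of the market bears the larger share of a per-unit tax.

Consumers bear £1 per night; suppliers bear £1.5 per night.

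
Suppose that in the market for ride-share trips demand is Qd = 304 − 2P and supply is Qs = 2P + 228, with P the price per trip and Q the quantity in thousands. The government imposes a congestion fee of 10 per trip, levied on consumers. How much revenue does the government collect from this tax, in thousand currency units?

Before the tax: set 304 − 2P = 2P + 228 → P* = 19, Q* = 266.
With the tax collected from consumers, demand (in seller-price terms) shifts: Qd = 304 − 2(P + 10).
Solving gives Q = 256 with consumers paying 24 and suppliers receiving 14 (the 10 wedge).
Revenue = t · Q = 10 · 256 = 2560.

Tax revenue = 2560 thousand.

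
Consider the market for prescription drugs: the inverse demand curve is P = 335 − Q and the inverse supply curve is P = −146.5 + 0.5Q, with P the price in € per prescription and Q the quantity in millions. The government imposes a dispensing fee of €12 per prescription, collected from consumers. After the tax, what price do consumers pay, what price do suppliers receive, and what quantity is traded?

Inverting to Q(P) form: Qd = 335 − P; Qs = 2P + 293.
Before the tax: set 335 − P = 2P + 293 → P* = €14, Q* = 321.
With the tax collected from consumers, demand (in seller-price terms) shifts: Qd = 335 − (P + 12).
Solving gives Q = 313 with consumers paying €22 and suppliers receiving €10 (the €12 wedge).
The less price-elastic side of the market bears the larger share of a per-unit tax.

Consumers pay €22; suppliers receive €10; quantity = 313.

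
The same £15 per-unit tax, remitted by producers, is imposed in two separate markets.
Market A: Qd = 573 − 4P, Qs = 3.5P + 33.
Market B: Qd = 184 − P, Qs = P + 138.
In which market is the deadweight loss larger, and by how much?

Market A: pre-tax P* = £72, Q* = 285; post-tax Q = 257; deadweight loss = £210.
Market B: pre-tax P* = £23, Q* = 161; post-tax Q = 153.5; deadweight loss = £56.25.
Difference: £210 vs £56.25 → market A is larger by £153.75.

Market A, by £153.75.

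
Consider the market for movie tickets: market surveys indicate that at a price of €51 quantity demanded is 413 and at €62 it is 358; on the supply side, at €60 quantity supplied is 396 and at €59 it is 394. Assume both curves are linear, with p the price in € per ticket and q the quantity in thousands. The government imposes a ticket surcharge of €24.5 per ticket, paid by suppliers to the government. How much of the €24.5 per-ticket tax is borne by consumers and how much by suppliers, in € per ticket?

Consumers bear €7 per ticket; suppliers bear €17.5 per ticket.

Demand slope: (358 − 413)/(62 − 51) = -5, so qd = 668 − 5p.
Supply slope: (394 − 396)/(59 − 60) = 2, so qs = 2p + 276.
Without the tax, 668 − 5p = 2p + 276 gives 7p = 392, so p* = €56 and q* = 388.
With the tax collected from suppliers, supply shifts: qs = 2(p − 24.5) + 276.
New equilibrium: consumers pay €63, suppliers receive €38.5, q = 353. (Wedge: pb − ps = 24.5.)
Burden on consumers: €7; on suppliers: €17.5. (They sum to €24.5.)
The less price-elastic side of the market bears the larger share of a per-unit tax.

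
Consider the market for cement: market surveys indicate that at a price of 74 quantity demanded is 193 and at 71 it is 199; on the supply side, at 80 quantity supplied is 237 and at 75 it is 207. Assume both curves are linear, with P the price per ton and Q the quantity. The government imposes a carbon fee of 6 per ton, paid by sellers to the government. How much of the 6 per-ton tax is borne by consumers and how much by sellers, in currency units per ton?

Consumers bear 4.5 per ton; sellers bear 1.5 per ton.

Demand slope: (199 − 193)/(71 − 74) = -2, so Qd = 341 − 2P.
Supply slope: (207 − 237)/(75 − 80) = 6, so Qs = 6P − 243.
Before the tax: set 341 − 2P = 6P − 243 → P* = 73, Q* = 195.
With the tax collected from sellers, supply shifts: Qs = 6(P − 6) − 243.
Solving gives Q = 186 with consumers paying 77.5 and sellers receiving 71.5 (the 6 wedge).
Burden on consumers: 4.5; on sellers: 1.5. (They sum to 6.)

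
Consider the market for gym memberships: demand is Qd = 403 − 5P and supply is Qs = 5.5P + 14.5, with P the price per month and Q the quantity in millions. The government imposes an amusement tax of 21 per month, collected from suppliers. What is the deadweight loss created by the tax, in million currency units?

Before the tax: set 403 − 5P = 5.5P + 14.5 → P* = 37, Q* = 218.
With the tax collected from suppliers, supply shifts: Qs = 5.5(P − 21) + 14.5.
New equilibrium: consumers pay 48, suppliers receive 27, Q = 163. (Wedge: Pb − Ps = 21.)
Quantity falls by |ΔQ| = |218 − 163| = 55.
DWL = ½ · t · |ΔQ| = ½ · 21 · 55 = 577.5.

Deadweight loss = 577.5 million.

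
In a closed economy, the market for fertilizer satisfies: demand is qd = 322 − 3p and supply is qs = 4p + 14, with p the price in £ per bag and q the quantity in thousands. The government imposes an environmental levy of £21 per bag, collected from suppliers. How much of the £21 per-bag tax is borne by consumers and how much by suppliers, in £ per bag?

Consumers bear £12 per bag; suppliers bear £9 per bag.

Without the tax, 322 − 3p = 4p + 14 gives 7p = 308, so p* = £44 and q* = 190.
With the tax collected from suppliers, supply shifts: qs = 4(p − 21) + 14.
New equilibrium: consumers pay £56, suppliers receive £35, q = 154. (Wedge: pb − ps = 21.)
Burden on consumers: £12; on suppliers: £9. (They sum to £21.)
The less price-elastic side of the market bears the larger share of a per-unit tax.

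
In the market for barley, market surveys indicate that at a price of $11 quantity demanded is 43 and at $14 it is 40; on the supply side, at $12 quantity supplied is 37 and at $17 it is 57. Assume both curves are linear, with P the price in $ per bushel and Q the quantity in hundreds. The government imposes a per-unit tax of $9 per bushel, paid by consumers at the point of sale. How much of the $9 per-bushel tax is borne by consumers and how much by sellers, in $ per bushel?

Demand slope: (40 − 43)/(14 − 11) = -1, so Qd = 54 − P.
Supply slope: (57 − 37)/(17 − 12) = 4, so Qs = 4P − 11.
Before the tax: set 54 − P = 4P − 11 → P* = $13, Q* = 41.
With the tax collected from consumers, demand (in seller-price terms) shifts: Qd = 54 − (P + 9).
New equilibrium: consumers pay $20.2, sellers receive $11.2, Q = 33.8. (Wedge: Pb − Ps = 9.)
Burden on consumers: $7.2; on sellers: $1.8. (They sum to $9.)

Consumers bear $7.2 per bushel; sellers bear $1.8 per bushel.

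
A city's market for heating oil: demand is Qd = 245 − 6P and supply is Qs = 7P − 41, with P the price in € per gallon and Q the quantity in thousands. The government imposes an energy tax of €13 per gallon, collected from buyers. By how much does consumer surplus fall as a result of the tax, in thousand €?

Consumer surplus falls by €644 thousand.

Without the tax, 245 − 6P = 7P − 41 gives 13P = 286, so P* = €22 and Q* = 113.
With the tax collected from buyers, demand (in seller-price terms) shifts: Qd = 245 − 6(P + 13).
Solving gives Q = 71 with buyers paying €29 and suppliers receiving €16 (the €13 wedge).
ΔCS is the trapezoid between Q = 71 and Q = 113 of height €7: ½ · (113 + 71) · 7 = €644.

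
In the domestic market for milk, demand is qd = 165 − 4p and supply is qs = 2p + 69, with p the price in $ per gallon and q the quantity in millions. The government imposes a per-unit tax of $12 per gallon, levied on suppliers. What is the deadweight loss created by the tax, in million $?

Deadweight loss = $96 million.

Before the tax: set 165 − 4p = 2p + 69 → p* = $16, q* = 101.
With the tax collected from suppliers, supply shifts: qs = 2(p − 12) + 69.
New equilibrium: buyers pay $20, suppliers receive $8, q = 85. (Wedge: pb − ps = 12.)
Quantity falls by |ΔQ| = |101 − 85| = 16.
DWL = ½ · t · |ΔQ| = ½ · 12 · 16 = $96.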